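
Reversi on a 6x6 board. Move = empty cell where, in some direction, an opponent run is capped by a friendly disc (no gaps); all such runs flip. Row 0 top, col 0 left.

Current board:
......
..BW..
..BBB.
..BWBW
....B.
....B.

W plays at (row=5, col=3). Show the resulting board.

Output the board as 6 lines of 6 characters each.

Answer: ......
..BW..
..BBB.
..BWBW
....W.
...WB.

Derivation:
Place W at (5,3); scan 8 dirs for brackets.
Dir NW: first cell '.' (not opp) -> no flip
Dir N: first cell '.' (not opp) -> no flip
Dir NE: opp run (4,4) capped by W -> flip
Dir W: first cell '.' (not opp) -> no flip
Dir E: opp run (5,4), next='.' -> no flip
Dir SW: edge -> no flip
Dir S: edge -> no flip
Dir SE: edge -> no flip
All flips: (4,4)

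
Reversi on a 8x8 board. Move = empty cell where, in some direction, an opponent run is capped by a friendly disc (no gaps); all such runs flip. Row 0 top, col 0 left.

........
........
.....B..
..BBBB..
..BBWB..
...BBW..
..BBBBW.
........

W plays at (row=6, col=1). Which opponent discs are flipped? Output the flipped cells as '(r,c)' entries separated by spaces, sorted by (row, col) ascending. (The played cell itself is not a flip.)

Answer: (6,2) (6,3) (6,4) (6,5)

Derivation:
Dir NW: first cell '.' (not opp) -> no flip
Dir N: first cell '.' (not opp) -> no flip
Dir NE: first cell '.' (not opp) -> no flip
Dir W: first cell '.' (not opp) -> no flip
Dir E: opp run (6,2) (6,3) (6,4) (6,5) capped by W -> flip
Dir SW: first cell '.' (not opp) -> no flip
Dir S: first cell '.' (not opp) -> no flip
Dir SE: first cell '.' (not opp) -> no flip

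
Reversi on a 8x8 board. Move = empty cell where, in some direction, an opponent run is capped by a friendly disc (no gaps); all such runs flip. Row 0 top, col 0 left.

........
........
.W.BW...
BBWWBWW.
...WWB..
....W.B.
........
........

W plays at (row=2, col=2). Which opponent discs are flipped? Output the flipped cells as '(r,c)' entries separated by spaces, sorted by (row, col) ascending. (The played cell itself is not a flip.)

Dir NW: first cell '.' (not opp) -> no flip
Dir N: first cell '.' (not opp) -> no flip
Dir NE: first cell '.' (not opp) -> no flip
Dir W: first cell 'W' (not opp) -> no flip
Dir E: opp run (2,3) capped by W -> flip
Dir SW: opp run (3,1), next='.' -> no flip
Dir S: first cell 'W' (not opp) -> no flip
Dir SE: first cell 'W' (not opp) -> no flip

Answer: (2,3)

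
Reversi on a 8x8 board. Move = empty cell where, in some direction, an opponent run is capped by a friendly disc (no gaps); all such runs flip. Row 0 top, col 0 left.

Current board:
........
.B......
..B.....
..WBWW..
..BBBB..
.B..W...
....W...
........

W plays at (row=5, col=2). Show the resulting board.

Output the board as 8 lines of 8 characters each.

Answer: ........
.B......
..B.....
..WBWW..
..WWBB..
.BW.W...
....W...
........

Derivation:
Place W at (5,2); scan 8 dirs for brackets.
Dir NW: first cell '.' (not opp) -> no flip
Dir N: opp run (4,2) capped by W -> flip
Dir NE: opp run (4,3) capped by W -> flip
Dir W: opp run (5,1), next='.' -> no flip
Dir E: first cell '.' (not opp) -> no flip
Dir SW: first cell '.' (not opp) -> no flip
Dir S: first cell '.' (not opp) -> no flip
Dir SE: first cell '.' (not opp) -> no flip
All flips: (4,2) (4,3)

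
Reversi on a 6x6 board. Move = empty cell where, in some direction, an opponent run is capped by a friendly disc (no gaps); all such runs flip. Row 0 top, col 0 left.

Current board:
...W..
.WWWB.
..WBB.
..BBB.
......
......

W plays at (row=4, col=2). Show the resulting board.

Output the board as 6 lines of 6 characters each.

Answer: ...W..
.WWWB.
..WBB.
..WBB.
..W...
......

Derivation:
Place W at (4,2); scan 8 dirs for brackets.
Dir NW: first cell '.' (not opp) -> no flip
Dir N: opp run (3,2) capped by W -> flip
Dir NE: opp run (3,3) (2,4), next='.' -> no flip
Dir W: first cell '.' (not opp) -> no flip
Dir E: first cell '.' (not opp) -> no flip
Dir SW: first cell '.' (not opp) -> no flip
Dir S: first cell '.' (not opp) -> no flip
Dir SE: first cell '.' (not opp) -> no flip
All flips: (3,2)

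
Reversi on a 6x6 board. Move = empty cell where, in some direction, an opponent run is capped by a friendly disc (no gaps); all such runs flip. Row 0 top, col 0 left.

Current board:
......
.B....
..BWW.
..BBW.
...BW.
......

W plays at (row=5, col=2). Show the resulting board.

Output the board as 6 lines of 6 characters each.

Answer: ......
.B....
..BWW.
..BBW.
...WW.
..W...

Derivation:
Place W at (5,2); scan 8 dirs for brackets.
Dir NW: first cell '.' (not opp) -> no flip
Dir N: first cell '.' (not opp) -> no flip
Dir NE: opp run (4,3) capped by W -> flip
Dir W: first cell '.' (not opp) -> no flip
Dir E: first cell '.' (not opp) -> no flip
Dir SW: edge -> no flip
Dir S: edge -> no flip
Dir SE: edge -> no flip
All flips: (4,3)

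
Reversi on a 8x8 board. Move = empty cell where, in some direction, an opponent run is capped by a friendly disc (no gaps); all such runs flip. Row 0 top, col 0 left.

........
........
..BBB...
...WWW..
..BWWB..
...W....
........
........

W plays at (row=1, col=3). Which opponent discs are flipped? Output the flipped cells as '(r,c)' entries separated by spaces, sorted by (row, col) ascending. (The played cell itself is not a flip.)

Dir NW: first cell '.' (not opp) -> no flip
Dir N: first cell '.' (not opp) -> no flip
Dir NE: first cell '.' (not opp) -> no flip
Dir W: first cell '.' (not opp) -> no flip
Dir E: first cell '.' (not opp) -> no flip
Dir SW: opp run (2,2), next='.' -> no flip
Dir S: opp run (2,3) capped by W -> flip
Dir SE: opp run (2,4) capped by W -> flip

Answer: (2,3) (2,4)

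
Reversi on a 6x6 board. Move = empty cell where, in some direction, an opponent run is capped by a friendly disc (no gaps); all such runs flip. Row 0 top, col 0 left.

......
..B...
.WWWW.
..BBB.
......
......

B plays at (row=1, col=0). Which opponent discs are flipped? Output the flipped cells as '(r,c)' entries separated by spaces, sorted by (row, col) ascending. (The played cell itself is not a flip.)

Answer: (2,1)

Derivation:
Dir NW: edge -> no flip
Dir N: first cell '.' (not opp) -> no flip
Dir NE: first cell '.' (not opp) -> no flip
Dir W: edge -> no flip
Dir E: first cell '.' (not opp) -> no flip
Dir SW: edge -> no flip
Dir S: first cell '.' (not opp) -> no flip
Dir SE: opp run (2,1) capped by B -> flip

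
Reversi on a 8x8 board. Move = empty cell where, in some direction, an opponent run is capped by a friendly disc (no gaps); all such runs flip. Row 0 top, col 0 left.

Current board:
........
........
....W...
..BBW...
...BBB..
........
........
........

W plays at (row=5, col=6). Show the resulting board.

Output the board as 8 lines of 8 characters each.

Answer: ........
........
....W...
..BBW...
...BBW..
......W.
........
........

Derivation:
Place W at (5,6); scan 8 dirs for brackets.
Dir NW: opp run (4,5) capped by W -> flip
Dir N: first cell '.' (not opp) -> no flip
Dir NE: first cell '.' (not opp) -> no flip
Dir W: first cell '.' (not opp) -> no flip
Dir E: first cell '.' (not opp) -> no flip
Dir SW: first cell '.' (not opp) -> no flip
Dir S: first cell '.' (not opp) -> no flip
Dir SE: first cell '.' (not opp) -> no flip
All flips: (4,5)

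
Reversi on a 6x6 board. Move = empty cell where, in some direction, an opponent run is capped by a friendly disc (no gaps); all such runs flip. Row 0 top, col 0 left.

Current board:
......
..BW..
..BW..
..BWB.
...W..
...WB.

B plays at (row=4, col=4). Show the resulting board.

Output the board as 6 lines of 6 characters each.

Place B at (4,4); scan 8 dirs for brackets.
Dir NW: opp run (3,3) capped by B -> flip
Dir N: first cell 'B' (not opp) -> no flip
Dir NE: first cell '.' (not opp) -> no flip
Dir W: opp run (4,3), next='.' -> no flip
Dir E: first cell '.' (not opp) -> no flip
Dir SW: opp run (5,3), next=edge -> no flip
Dir S: first cell 'B' (not opp) -> no flip
Dir SE: first cell '.' (not opp) -> no flip
All flips: (3,3)

Answer: ......
..BW..
..BW..
..BBB.
...WB.
...WB.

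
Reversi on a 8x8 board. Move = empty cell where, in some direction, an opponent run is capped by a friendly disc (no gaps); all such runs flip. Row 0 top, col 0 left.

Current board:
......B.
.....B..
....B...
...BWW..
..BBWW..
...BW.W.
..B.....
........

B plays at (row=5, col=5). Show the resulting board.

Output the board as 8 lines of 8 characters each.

Answer: ......B.
.....B..
....B...
...BWW..
..BBBW..
...BBBW.
..B.....
........

Derivation:
Place B at (5,5); scan 8 dirs for brackets.
Dir NW: opp run (4,4) capped by B -> flip
Dir N: opp run (4,5) (3,5), next='.' -> no flip
Dir NE: first cell '.' (not opp) -> no flip
Dir W: opp run (5,4) capped by B -> flip
Dir E: opp run (5,6), next='.' -> no flip
Dir SW: first cell '.' (not opp) -> no flip
Dir S: first cell '.' (not opp) -> no flip
Dir SE: first cell '.' (not opp) -> no flip
All flips: (4,4) (5,4)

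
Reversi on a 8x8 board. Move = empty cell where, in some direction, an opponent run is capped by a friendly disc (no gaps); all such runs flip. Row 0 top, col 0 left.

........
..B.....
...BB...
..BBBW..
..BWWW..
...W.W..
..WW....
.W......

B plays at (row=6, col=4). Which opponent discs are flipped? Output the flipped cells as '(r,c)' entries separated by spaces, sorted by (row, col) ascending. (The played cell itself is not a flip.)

Answer: (5,3)

Derivation:
Dir NW: opp run (5,3) capped by B -> flip
Dir N: first cell '.' (not opp) -> no flip
Dir NE: opp run (5,5), next='.' -> no flip
Dir W: opp run (6,3) (6,2), next='.' -> no flip
Dir E: first cell '.' (not opp) -> no flip
Dir SW: first cell '.' (not opp) -> no flip
Dir S: first cell '.' (not opp) -> no flip
Dir SE: first cell '.' (not opp) -> no flip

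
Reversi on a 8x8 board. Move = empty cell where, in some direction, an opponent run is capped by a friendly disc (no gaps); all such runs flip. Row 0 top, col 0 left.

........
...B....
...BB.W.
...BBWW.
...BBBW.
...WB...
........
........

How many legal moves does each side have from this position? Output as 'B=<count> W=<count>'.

-- B to move --
(1,5): no bracket -> illegal
(1,6): no bracket -> illegal
(1,7): flips 2 -> legal
(2,5): flips 1 -> legal
(2,7): flips 1 -> legal
(3,7): flips 2 -> legal
(4,2): no bracket -> illegal
(4,7): flips 1 -> legal
(5,2): flips 1 -> legal
(5,5): no bracket -> illegal
(5,6): no bracket -> illegal
(5,7): flips 2 -> legal
(6,2): flips 1 -> legal
(6,3): flips 1 -> legal
(6,4): no bracket -> illegal
B mobility = 9
-- W to move --
(0,2): flips 2 -> legal
(0,3): flips 4 -> legal
(0,4): no bracket -> illegal
(1,2): no bracket -> illegal
(1,4): no bracket -> illegal
(1,5): no bracket -> illegal
(2,2): no bracket -> illegal
(2,5): no bracket -> illegal
(3,2): flips 2 -> legal
(4,2): flips 3 -> legal
(5,2): no bracket -> illegal
(5,5): flips 2 -> legal
(5,6): no bracket -> illegal
(6,3): flips 2 -> legal
(6,4): no bracket -> illegal
(6,5): no bracket -> illegal
W mobility = 6

Answer: B=9 W=6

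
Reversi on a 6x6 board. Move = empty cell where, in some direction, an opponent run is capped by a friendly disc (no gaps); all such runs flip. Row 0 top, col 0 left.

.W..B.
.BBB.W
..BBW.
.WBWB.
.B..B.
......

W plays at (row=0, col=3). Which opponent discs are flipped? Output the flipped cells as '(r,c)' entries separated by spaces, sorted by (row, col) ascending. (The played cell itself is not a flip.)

Answer: (1,3) (2,3)

Derivation:
Dir NW: edge -> no flip
Dir N: edge -> no flip
Dir NE: edge -> no flip
Dir W: first cell '.' (not opp) -> no flip
Dir E: opp run (0,4), next='.' -> no flip
Dir SW: opp run (1,2), next='.' -> no flip
Dir S: opp run (1,3) (2,3) capped by W -> flip
Dir SE: first cell '.' (not opp) -> no flip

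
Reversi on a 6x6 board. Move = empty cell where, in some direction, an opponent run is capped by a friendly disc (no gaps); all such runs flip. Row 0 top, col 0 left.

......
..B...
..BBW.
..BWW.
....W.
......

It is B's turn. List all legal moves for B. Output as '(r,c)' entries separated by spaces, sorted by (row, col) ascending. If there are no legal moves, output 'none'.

(1,3): no bracket -> illegal
(1,4): no bracket -> illegal
(1,5): no bracket -> illegal
(2,5): flips 1 -> legal
(3,5): flips 2 -> legal
(4,2): no bracket -> illegal
(4,3): flips 1 -> legal
(4,5): flips 1 -> legal
(5,3): no bracket -> illegal
(5,4): no bracket -> illegal
(5,5): flips 2 -> legal

Answer: (2,5) (3,5) (4,3) (4,5) (5,5)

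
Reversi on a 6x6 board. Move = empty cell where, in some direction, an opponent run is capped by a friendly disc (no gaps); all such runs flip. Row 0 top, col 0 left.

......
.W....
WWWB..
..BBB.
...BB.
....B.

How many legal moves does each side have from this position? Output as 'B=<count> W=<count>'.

-- B to move --
(0,0): flips 2 -> legal
(0,1): no bracket -> illegal
(0,2): no bracket -> illegal
(1,0): flips 1 -> legal
(1,2): flips 1 -> legal
(1,3): no bracket -> illegal
(3,0): no bracket -> illegal
(3,1): no bracket -> illegal
B mobility = 3
-- W to move --
(1,2): no bracket -> illegal
(1,3): no bracket -> illegal
(1,4): no bracket -> illegal
(2,4): flips 1 -> legal
(2,5): no bracket -> illegal
(3,1): no bracket -> illegal
(3,5): no bracket -> illegal
(4,1): no bracket -> illegal
(4,2): flips 1 -> legal
(4,5): no bracket -> illegal
(5,2): no bracket -> illegal
(5,3): no bracket -> illegal
(5,5): flips 2 -> legal
W mobility = 3

Answer: B=3 W=3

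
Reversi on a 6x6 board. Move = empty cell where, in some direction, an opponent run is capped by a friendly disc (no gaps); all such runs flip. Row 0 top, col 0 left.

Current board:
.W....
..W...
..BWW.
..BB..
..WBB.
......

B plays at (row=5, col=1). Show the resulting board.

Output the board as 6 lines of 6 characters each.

Answer: .W....
..W...
..BWW.
..BB..
..BBB.
.B....

Derivation:
Place B at (5,1); scan 8 dirs for brackets.
Dir NW: first cell '.' (not opp) -> no flip
Dir N: first cell '.' (not opp) -> no flip
Dir NE: opp run (4,2) capped by B -> flip
Dir W: first cell '.' (not opp) -> no flip
Dir E: first cell '.' (not opp) -> no flip
Dir SW: edge -> no flip
Dir S: edge -> no flip
Dir SE: edge -> no flip
All flips: (4,2)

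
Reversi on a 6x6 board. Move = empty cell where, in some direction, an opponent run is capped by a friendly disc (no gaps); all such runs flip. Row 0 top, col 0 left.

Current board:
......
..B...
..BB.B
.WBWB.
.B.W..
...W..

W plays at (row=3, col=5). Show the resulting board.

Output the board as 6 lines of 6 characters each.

Answer: ......
..B...
..BB.B
.WBWWW
.B.W..
...W..

Derivation:
Place W at (3,5); scan 8 dirs for brackets.
Dir NW: first cell '.' (not opp) -> no flip
Dir N: opp run (2,5), next='.' -> no flip
Dir NE: edge -> no flip
Dir W: opp run (3,4) capped by W -> flip
Dir E: edge -> no flip
Dir SW: first cell '.' (not opp) -> no flip
Dir S: first cell '.' (not opp) -> no flip
Dir SE: edge -> no flip
All flips: (3,4)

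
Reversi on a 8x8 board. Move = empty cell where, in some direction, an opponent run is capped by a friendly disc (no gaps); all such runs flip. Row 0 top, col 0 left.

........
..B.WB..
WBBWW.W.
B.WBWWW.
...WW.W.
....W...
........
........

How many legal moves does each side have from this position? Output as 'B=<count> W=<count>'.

Answer: B=10 W=9

Derivation:
-- B to move --
(0,3): no bracket -> illegal
(0,4): no bracket -> illegal
(0,5): no bracket -> illegal
(1,0): flips 1 -> legal
(1,1): no bracket -> illegal
(1,3): flips 2 -> legal
(1,6): no bracket -> illegal
(1,7): no bracket -> illegal
(2,5): flips 2 -> legal
(2,7): no bracket -> illegal
(3,1): flips 1 -> legal
(3,7): flips 4 -> legal
(4,1): no bracket -> illegal
(4,2): flips 1 -> legal
(4,5): flips 2 -> legal
(4,7): no bracket -> illegal
(5,2): no bracket -> illegal
(5,3): flips 1 -> legal
(5,5): flips 1 -> legal
(5,6): no bracket -> illegal
(5,7): no bracket -> illegal
(6,3): no bracket -> illegal
(6,4): no bracket -> illegal
(6,5): flips 3 -> legal
B mobility = 10
-- W to move --
(0,1): flips 1 -> legal
(0,2): flips 2 -> legal
(0,3): no bracket -> illegal
(0,4): flips 1 -> legal
(0,5): no bracket -> illegal
(0,6): flips 1 -> legal
(1,0): flips 1 -> legal
(1,1): flips 2 -> legal
(1,3): no bracket -> illegal
(1,6): flips 1 -> legal
(2,5): no bracket -> illegal
(3,1): no bracket -> illegal
(4,0): flips 1 -> legal
(4,1): no bracket -> illegal
(4,2): flips 1 -> legal
W mobility = 9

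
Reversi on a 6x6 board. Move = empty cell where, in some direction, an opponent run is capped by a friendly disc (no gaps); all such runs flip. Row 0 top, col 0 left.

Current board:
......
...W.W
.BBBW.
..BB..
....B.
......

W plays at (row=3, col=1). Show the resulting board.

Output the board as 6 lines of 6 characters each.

Answer: ......
...W.W
.BWBW.
.WBB..
....B.
......

Derivation:
Place W at (3,1); scan 8 dirs for brackets.
Dir NW: first cell '.' (not opp) -> no flip
Dir N: opp run (2,1), next='.' -> no flip
Dir NE: opp run (2,2) capped by W -> flip
Dir W: first cell '.' (not opp) -> no flip
Dir E: opp run (3,2) (3,3), next='.' -> no flip
Dir SW: first cell '.' (not opp) -> no flip
Dir S: first cell '.' (not opp) -> no flip
Dir SE: first cell '.' (not opp) -> no flip
All flips: (2,2)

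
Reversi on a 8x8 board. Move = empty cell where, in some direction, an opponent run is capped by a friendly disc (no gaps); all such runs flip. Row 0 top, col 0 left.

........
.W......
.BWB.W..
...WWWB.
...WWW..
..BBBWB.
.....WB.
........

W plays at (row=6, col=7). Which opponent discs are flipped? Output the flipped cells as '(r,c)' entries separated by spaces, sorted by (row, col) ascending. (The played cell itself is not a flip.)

Dir NW: opp run (5,6) capped by W -> flip
Dir N: first cell '.' (not opp) -> no flip
Dir NE: edge -> no flip
Dir W: opp run (6,6) capped by W -> flip
Dir E: edge -> no flip
Dir SW: first cell '.' (not opp) -> no flip
Dir S: first cell '.' (not opp) -> no flip
Dir SE: edge -> no flip

Answer: (5,6) (6,6)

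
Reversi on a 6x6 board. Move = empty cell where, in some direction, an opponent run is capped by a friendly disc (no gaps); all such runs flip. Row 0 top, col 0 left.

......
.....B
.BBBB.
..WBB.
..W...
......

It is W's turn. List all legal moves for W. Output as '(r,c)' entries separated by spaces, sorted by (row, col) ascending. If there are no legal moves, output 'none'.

Answer: (1,0) (1,2) (1,4) (3,5)

Derivation:
(0,4): no bracket -> illegal
(0,5): no bracket -> illegal
(1,0): flips 1 -> legal
(1,1): no bracket -> illegal
(1,2): flips 1 -> legal
(1,3): no bracket -> illegal
(1,4): flips 1 -> legal
(2,0): no bracket -> illegal
(2,5): no bracket -> illegal
(3,0): no bracket -> illegal
(3,1): no bracket -> illegal
(3,5): flips 2 -> legal
(4,3): no bracket -> illegal
(4,4): no bracket -> illegal
(4,5): no bracket -> illegal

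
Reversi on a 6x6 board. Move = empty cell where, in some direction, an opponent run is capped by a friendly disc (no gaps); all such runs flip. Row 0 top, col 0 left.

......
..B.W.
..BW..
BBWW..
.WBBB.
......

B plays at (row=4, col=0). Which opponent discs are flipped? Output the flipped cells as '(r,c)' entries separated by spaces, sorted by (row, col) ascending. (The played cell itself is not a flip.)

Dir NW: edge -> no flip
Dir N: first cell 'B' (not opp) -> no flip
Dir NE: first cell 'B' (not opp) -> no flip
Dir W: edge -> no flip
Dir E: opp run (4,1) capped by B -> flip
Dir SW: edge -> no flip
Dir S: first cell '.' (not opp) -> no flip
Dir SE: first cell '.' (not opp) -> no flip

Answer: (4,1)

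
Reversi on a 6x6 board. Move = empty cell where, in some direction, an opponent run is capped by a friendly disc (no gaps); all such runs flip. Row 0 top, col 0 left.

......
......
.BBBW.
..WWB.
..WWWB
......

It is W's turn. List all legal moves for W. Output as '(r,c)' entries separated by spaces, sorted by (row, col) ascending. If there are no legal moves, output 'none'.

(1,0): flips 1 -> legal
(1,1): flips 1 -> legal
(1,2): flips 1 -> legal
(1,3): flips 1 -> legal
(1,4): flips 1 -> legal
(2,0): flips 3 -> legal
(2,5): flips 1 -> legal
(3,0): no bracket -> illegal
(3,1): no bracket -> illegal
(3,5): flips 1 -> legal
(5,4): no bracket -> illegal
(5,5): no bracket -> illegal

Answer: (1,0) (1,1) (1,2) (1,3) (1,4) (2,0) (2,5) (3,5)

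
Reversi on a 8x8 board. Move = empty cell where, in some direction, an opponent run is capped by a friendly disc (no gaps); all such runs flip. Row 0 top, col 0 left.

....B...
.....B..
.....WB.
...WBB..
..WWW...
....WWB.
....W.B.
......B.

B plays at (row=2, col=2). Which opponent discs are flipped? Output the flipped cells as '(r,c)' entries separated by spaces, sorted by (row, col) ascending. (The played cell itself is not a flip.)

Answer: (3,3) (4,4) (5,5)

Derivation:
Dir NW: first cell '.' (not opp) -> no flip
Dir N: first cell '.' (not opp) -> no flip
Dir NE: first cell '.' (not opp) -> no flip
Dir W: first cell '.' (not opp) -> no flip
Dir E: first cell '.' (not opp) -> no flip
Dir SW: first cell '.' (not opp) -> no flip
Dir S: first cell '.' (not opp) -> no flip
Dir SE: opp run (3,3) (4,4) (5,5) capped by B -> flip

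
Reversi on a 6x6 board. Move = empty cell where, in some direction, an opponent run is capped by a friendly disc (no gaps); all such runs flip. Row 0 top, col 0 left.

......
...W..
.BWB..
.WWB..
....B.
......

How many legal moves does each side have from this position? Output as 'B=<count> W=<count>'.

Answer: B=5 W=8

Derivation:
-- B to move --
(0,2): no bracket -> illegal
(0,3): flips 1 -> legal
(0,4): no bracket -> illegal
(1,1): flips 1 -> legal
(1,2): no bracket -> illegal
(1,4): no bracket -> illegal
(2,0): no bracket -> illegal
(2,4): no bracket -> illegal
(3,0): flips 2 -> legal
(4,0): no bracket -> illegal
(4,1): flips 2 -> legal
(4,2): no bracket -> illegal
(4,3): flips 1 -> legal
B mobility = 5
-- W to move --
(1,0): flips 1 -> legal
(1,1): flips 1 -> legal
(1,2): no bracket -> illegal
(1,4): flips 1 -> legal
(2,0): flips 1 -> legal
(2,4): flips 1 -> legal
(3,0): no bracket -> illegal
(3,4): flips 1 -> legal
(3,5): no bracket -> illegal
(4,2): no bracket -> illegal
(4,3): flips 2 -> legal
(4,5): no bracket -> illegal
(5,3): no bracket -> illegal
(5,4): no bracket -> illegal
(5,5): flips 2 -> legal
W mobility = 8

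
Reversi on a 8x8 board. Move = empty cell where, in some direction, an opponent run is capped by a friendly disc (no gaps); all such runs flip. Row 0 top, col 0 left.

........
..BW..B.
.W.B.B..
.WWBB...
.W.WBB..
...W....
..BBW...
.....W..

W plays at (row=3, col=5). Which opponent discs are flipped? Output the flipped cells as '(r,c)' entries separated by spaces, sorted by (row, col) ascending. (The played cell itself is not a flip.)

Dir NW: first cell '.' (not opp) -> no flip
Dir N: opp run (2,5), next='.' -> no flip
Dir NE: first cell '.' (not opp) -> no flip
Dir W: opp run (3,4) (3,3) capped by W -> flip
Dir E: first cell '.' (not opp) -> no flip
Dir SW: opp run (4,4) capped by W -> flip
Dir S: opp run (4,5), next='.' -> no flip
Dir SE: first cell '.' (not opp) -> no flip

Answer: (3,3) (3,4) (4,4)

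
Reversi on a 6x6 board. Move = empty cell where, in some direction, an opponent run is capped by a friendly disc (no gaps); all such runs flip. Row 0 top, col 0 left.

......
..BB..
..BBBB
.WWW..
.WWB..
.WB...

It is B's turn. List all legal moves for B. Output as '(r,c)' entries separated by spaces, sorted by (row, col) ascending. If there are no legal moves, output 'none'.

(2,0): no bracket -> illegal
(2,1): flips 1 -> legal
(3,0): flips 1 -> legal
(3,4): no bracket -> illegal
(4,0): flips 3 -> legal
(4,4): flips 1 -> legal
(5,0): flips 3 -> legal
(5,3): no bracket -> illegal

Answer: (2,1) (3,0) (4,0) (4,4) (5,0)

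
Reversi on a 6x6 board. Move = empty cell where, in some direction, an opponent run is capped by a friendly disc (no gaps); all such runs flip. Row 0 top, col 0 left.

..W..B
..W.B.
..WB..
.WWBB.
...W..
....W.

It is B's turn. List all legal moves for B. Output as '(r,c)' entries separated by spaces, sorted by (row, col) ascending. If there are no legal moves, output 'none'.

(0,1): flips 1 -> legal
(0,3): no bracket -> illegal
(1,1): flips 1 -> legal
(1,3): no bracket -> illegal
(2,0): no bracket -> illegal
(2,1): flips 1 -> legal
(3,0): flips 2 -> legal
(4,0): no bracket -> illegal
(4,1): flips 1 -> legal
(4,2): no bracket -> illegal
(4,4): no bracket -> illegal
(4,5): no bracket -> illegal
(5,2): flips 1 -> legal
(5,3): flips 1 -> legal
(5,5): no bracket -> illegal

Answer: (0,1) (1,1) (2,1) (3,0) (4,1) (5,2) (5,3)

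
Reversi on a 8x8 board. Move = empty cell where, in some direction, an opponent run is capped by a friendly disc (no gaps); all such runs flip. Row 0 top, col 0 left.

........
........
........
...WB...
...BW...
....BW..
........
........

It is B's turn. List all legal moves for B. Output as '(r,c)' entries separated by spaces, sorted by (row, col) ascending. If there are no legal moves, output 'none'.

Answer: (2,3) (3,2) (4,5) (5,6)

Derivation:
(2,2): no bracket -> illegal
(2,3): flips 1 -> legal
(2,4): no bracket -> illegal
(3,2): flips 1 -> legal
(3,5): no bracket -> illegal
(4,2): no bracket -> illegal
(4,5): flips 1 -> legal
(4,6): no bracket -> illegal
(5,3): no bracket -> illegal
(5,6): flips 1 -> legal
(6,4): no bracket -> illegal
(6,5): no bracket -> illegal
(6,6): no bracket -> illegal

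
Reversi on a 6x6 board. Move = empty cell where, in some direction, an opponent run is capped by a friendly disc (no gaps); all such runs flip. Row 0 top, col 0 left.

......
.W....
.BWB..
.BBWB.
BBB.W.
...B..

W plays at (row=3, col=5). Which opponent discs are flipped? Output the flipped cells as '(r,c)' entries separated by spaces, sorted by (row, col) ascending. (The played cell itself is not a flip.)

Dir NW: first cell '.' (not opp) -> no flip
Dir N: first cell '.' (not opp) -> no flip
Dir NE: edge -> no flip
Dir W: opp run (3,4) capped by W -> flip
Dir E: edge -> no flip
Dir SW: first cell 'W' (not opp) -> no flip
Dir S: first cell '.' (not opp) -> no flip
Dir SE: edge -> no flip

Answer: (3,4)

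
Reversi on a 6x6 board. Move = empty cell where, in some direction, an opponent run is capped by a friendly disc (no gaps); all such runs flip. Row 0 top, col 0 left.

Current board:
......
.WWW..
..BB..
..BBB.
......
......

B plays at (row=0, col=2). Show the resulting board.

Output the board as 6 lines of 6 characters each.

Place B at (0,2); scan 8 dirs for brackets.
Dir NW: edge -> no flip
Dir N: edge -> no flip
Dir NE: edge -> no flip
Dir W: first cell '.' (not opp) -> no flip
Dir E: first cell '.' (not opp) -> no flip
Dir SW: opp run (1,1), next='.' -> no flip
Dir S: opp run (1,2) capped by B -> flip
Dir SE: opp run (1,3), next='.' -> no flip
All flips: (1,2)

Answer: ..B...
.WBW..
..BB..
..BBB.
......
......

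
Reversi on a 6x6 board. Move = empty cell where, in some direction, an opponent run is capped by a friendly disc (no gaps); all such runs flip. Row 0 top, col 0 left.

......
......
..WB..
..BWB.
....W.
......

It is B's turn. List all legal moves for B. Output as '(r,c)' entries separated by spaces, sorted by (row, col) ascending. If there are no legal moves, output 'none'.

Answer: (1,2) (2,1) (4,3) (5,4)

Derivation:
(1,1): no bracket -> illegal
(1,2): flips 1 -> legal
(1,3): no bracket -> illegal
(2,1): flips 1 -> legal
(2,4): no bracket -> illegal
(3,1): no bracket -> illegal
(3,5): no bracket -> illegal
(4,2): no bracket -> illegal
(4,3): flips 1 -> legal
(4,5): no bracket -> illegal
(5,3): no bracket -> illegal
(5,4): flips 1 -> legal
(5,5): no bracket -> illegal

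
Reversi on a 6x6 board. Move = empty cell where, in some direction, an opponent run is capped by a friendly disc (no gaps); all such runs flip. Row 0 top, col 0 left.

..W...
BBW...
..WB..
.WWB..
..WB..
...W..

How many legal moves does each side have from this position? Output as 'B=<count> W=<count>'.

-- B to move --
(0,1): flips 1 -> legal
(0,3): no bracket -> illegal
(1,3): flips 1 -> legal
(2,0): no bracket -> illegal
(2,1): flips 2 -> legal
(3,0): flips 2 -> legal
(4,0): no bracket -> illegal
(4,1): flips 2 -> legal
(4,4): no bracket -> illegal
(5,1): flips 1 -> legal
(5,2): no bracket -> illegal
(5,4): no bracket -> illegal
B mobility = 6
-- W to move --
(0,0): flips 1 -> legal
(0,1): no bracket -> illegal
(1,3): flips 3 -> legal
(1,4): flips 1 -> legal
(2,0): flips 1 -> legal
(2,1): no bracket -> illegal
(2,4): flips 2 -> legal
(3,4): flips 2 -> legal
(4,4): flips 2 -> legal
(5,2): no bracket -> illegal
(5,4): flips 1 -> legal
W mobility = 8

Answer: B=6 W=8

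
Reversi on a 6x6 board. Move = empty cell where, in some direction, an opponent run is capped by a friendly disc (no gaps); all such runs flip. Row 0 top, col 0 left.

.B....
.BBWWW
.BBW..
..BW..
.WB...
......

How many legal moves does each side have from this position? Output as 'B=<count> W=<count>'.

-- B to move --
(0,2): no bracket -> illegal
(0,3): no bracket -> illegal
(0,4): flips 1 -> legal
(0,5): flips 2 -> legal
(2,4): flips 2 -> legal
(2,5): no bracket -> illegal
(3,0): no bracket -> illegal
(3,1): no bracket -> illegal
(3,4): flips 2 -> legal
(4,0): flips 1 -> legal
(4,3): no bracket -> illegal
(4,4): flips 1 -> legal
(5,0): flips 1 -> legal
(5,1): no bracket -> illegal
(5,2): no bracket -> illegal
B mobility = 7
-- W to move --
(0,0): flips 2 -> legal
(0,2): no bracket -> illegal
(0,3): no bracket -> illegal
(1,0): flips 2 -> legal
(2,0): flips 2 -> legal
(3,0): no bracket -> illegal
(3,1): flips 2 -> legal
(4,3): flips 1 -> legal
(5,1): flips 1 -> legal
(5,2): no bracket -> illegal
(5,3): no bracket -> illegal
W mobility = 6

Answer: B=7 W=6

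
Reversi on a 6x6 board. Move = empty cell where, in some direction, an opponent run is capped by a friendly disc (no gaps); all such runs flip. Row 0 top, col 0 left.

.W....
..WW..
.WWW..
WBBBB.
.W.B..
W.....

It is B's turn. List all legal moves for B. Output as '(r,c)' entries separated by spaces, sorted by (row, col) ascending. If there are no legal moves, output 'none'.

(0,0): no bracket -> illegal
(0,2): flips 2 -> legal
(0,3): flips 2 -> legal
(0,4): flips 2 -> legal
(1,0): flips 1 -> legal
(1,1): flips 2 -> legal
(1,4): flips 1 -> legal
(2,0): no bracket -> illegal
(2,4): no bracket -> illegal
(4,0): no bracket -> illegal
(4,2): no bracket -> illegal
(5,1): flips 1 -> legal
(5,2): no bracket -> illegal

Answer: (0,2) (0,3) (0,4) (1,0) (1,1) (1,4) (5,1)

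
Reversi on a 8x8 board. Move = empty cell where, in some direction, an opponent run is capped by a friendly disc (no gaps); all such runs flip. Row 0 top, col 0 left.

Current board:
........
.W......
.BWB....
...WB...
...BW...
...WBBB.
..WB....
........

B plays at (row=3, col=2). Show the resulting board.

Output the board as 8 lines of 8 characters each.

Answer: ........
.W......
.BWB....
..BBB...
...BW...
...WBBB.
..WB....
........

Derivation:
Place B at (3,2); scan 8 dirs for brackets.
Dir NW: first cell 'B' (not opp) -> no flip
Dir N: opp run (2,2), next='.' -> no flip
Dir NE: first cell 'B' (not opp) -> no flip
Dir W: first cell '.' (not opp) -> no flip
Dir E: opp run (3,3) capped by B -> flip
Dir SW: first cell '.' (not opp) -> no flip
Dir S: first cell '.' (not opp) -> no flip
Dir SE: first cell 'B' (not opp) -> no flip
All flips: (3,3)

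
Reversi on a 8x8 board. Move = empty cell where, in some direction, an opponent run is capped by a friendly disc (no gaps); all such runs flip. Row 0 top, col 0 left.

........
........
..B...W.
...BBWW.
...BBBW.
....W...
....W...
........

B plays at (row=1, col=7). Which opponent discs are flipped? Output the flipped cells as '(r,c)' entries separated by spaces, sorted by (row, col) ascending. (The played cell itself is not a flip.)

Dir NW: first cell '.' (not opp) -> no flip
Dir N: first cell '.' (not opp) -> no flip
Dir NE: edge -> no flip
Dir W: first cell '.' (not opp) -> no flip
Dir E: edge -> no flip
Dir SW: opp run (2,6) (3,5) capped by B -> flip
Dir S: first cell '.' (not opp) -> no flip
Dir SE: edge -> no flip

Answer: (2,6) (3,5)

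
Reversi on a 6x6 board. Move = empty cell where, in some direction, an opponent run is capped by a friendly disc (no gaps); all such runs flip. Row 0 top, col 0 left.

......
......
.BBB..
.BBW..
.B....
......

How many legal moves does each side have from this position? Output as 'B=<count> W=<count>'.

-- B to move --
(2,4): no bracket -> illegal
(3,4): flips 1 -> legal
(4,2): no bracket -> illegal
(4,3): flips 1 -> legal
(4,4): flips 1 -> legal
B mobility = 3
-- W to move --
(1,0): no bracket -> illegal
(1,1): flips 1 -> legal
(1,2): no bracket -> illegal
(1,3): flips 1 -> legal
(1,4): no bracket -> illegal
(2,0): no bracket -> illegal
(2,4): no bracket -> illegal
(3,0): flips 2 -> legal
(3,4): no bracket -> illegal
(4,0): no bracket -> illegal
(4,2): no bracket -> illegal
(4,3): no bracket -> illegal
(5,0): no bracket -> illegal
(5,1): no bracket -> illegal
(5,2): no bracket -> illegal
W mobility = 3

Answer: B=3 W=3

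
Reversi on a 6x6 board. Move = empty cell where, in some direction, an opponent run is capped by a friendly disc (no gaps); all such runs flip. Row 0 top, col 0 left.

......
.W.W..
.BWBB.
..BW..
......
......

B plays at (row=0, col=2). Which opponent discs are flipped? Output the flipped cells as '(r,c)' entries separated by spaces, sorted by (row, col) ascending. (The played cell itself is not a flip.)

Dir NW: edge -> no flip
Dir N: edge -> no flip
Dir NE: edge -> no flip
Dir W: first cell '.' (not opp) -> no flip
Dir E: first cell '.' (not opp) -> no flip
Dir SW: opp run (1,1), next='.' -> no flip
Dir S: first cell '.' (not opp) -> no flip
Dir SE: opp run (1,3) capped by B -> flip

Answer: (1,3)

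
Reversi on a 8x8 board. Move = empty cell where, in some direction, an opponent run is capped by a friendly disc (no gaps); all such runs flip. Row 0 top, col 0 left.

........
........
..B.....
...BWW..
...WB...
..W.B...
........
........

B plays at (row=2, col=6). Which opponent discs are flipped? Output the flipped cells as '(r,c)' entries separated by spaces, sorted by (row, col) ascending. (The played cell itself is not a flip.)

Dir NW: first cell '.' (not opp) -> no flip
Dir N: first cell '.' (not opp) -> no flip
Dir NE: first cell '.' (not opp) -> no flip
Dir W: first cell '.' (not opp) -> no flip
Dir E: first cell '.' (not opp) -> no flip
Dir SW: opp run (3,5) capped by B -> flip
Dir S: first cell '.' (not opp) -> no flip
Dir SE: first cell '.' (not opp) -> no flip

Answer: (3,5)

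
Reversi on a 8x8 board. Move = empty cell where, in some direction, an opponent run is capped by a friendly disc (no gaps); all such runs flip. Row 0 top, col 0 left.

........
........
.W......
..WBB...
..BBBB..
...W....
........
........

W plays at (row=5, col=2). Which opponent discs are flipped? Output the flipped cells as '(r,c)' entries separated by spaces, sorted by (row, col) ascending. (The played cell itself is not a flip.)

Answer: (4,2)

Derivation:
Dir NW: first cell '.' (not opp) -> no flip
Dir N: opp run (4,2) capped by W -> flip
Dir NE: opp run (4,3) (3,4), next='.' -> no flip
Dir W: first cell '.' (not opp) -> no flip
Dir E: first cell 'W' (not opp) -> no flip
Dir SW: first cell '.' (not opp) -> no flip
Dir S: first cell '.' (not opp) -> no flip
Dir SE: first cell '.' (not opp) -> no flip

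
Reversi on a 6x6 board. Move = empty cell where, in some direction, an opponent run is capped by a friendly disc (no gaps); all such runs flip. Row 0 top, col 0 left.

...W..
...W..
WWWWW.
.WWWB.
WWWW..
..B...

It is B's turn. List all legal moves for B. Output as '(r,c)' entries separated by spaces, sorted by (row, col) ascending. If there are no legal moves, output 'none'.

Answer: (1,2) (1,4) (3,0)

Derivation:
(0,2): no bracket -> illegal
(0,4): no bracket -> illegal
(1,0): no bracket -> illegal
(1,1): no bracket -> illegal
(1,2): flips 4 -> legal
(1,4): flips 1 -> legal
(1,5): no bracket -> illegal
(2,5): no bracket -> illegal
(3,0): flips 4 -> legal
(3,5): no bracket -> illegal
(4,4): no bracket -> illegal
(5,0): no bracket -> illegal
(5,1): no bracket -> illegal
(5,3): no bracket -> illegal
(5,4): no bracket -> illegal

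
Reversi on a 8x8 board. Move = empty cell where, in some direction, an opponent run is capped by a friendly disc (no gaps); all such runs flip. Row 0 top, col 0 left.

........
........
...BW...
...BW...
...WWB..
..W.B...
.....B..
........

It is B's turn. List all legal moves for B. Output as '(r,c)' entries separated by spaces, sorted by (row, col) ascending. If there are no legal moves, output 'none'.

(1,3): no bracket -> illegal
(1,4): flips 3 -> legal
(1,5): flips 1 -> legal
(2,5): flips 1 -> legal
(3,2): flips 1 -> legal
(3,5): flips 1 -> legal
(4,1): no bracket -> illegal
(4,2): flips 2 -> legal
(5,1): no bracket -> illegal
(5,3): flips 1 -> legal
(5,5): flips 1 -> legal
(6,1): no bracket -> illegal
(6,2): no bracket -> illegal
(6,3): no bracket -> illegal

Answer: (1,4) (1,5) (2,5) (3,2) (3,5) (4,2) (5,3) (5,5)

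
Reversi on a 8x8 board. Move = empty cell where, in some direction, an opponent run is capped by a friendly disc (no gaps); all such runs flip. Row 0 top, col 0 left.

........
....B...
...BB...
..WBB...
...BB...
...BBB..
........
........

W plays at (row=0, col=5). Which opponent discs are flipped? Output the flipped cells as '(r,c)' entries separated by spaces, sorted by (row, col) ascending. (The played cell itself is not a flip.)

Answer: (1,4) (2,3)

Derivation:
Dir NW: edge -> no flip
Dir N: edge -> no flip
Dir NE: edge -> no flip
Dir W: first cell '.' (not opp) -> no flip
Dir E: first cell '.' (not opp) -> no flip
Dir SW: opp run (1,4) (2,3) capped by W -> flip
Dir S: first cell '.' (not opp) -> no flip
Dir SE: first cell '.' (not opp) -> no flip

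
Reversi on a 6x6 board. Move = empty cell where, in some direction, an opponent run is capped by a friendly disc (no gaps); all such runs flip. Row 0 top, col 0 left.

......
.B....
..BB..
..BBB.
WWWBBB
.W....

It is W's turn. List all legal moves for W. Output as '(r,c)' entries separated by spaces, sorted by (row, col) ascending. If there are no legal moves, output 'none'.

(0,0): no bracket -> illegal
(0,1): no bracket -> illegal
(0,2): no bracket -> illegal
(1,0): no bracket -> illegal
(1,2): flips 2 -> legal
(1,3): no bracket -> illegal
(1,4): flips 2 -> legal
(2,0): no bracket -> illegal
(2,1): no bracket -> illegal
(2,4): flips 1 -> legal
(2,5): no bracket -> illegal
(3,1): no bracket -> illegal
(3,5): no bracket -> illegal
(5,2): no bracket -> illegal
(5,3): no bracket -> illegal
(5,4): no bracket -> illegal
(5,5): no bracket -> illegal

Answer: (1,2) (1,4) (2,4)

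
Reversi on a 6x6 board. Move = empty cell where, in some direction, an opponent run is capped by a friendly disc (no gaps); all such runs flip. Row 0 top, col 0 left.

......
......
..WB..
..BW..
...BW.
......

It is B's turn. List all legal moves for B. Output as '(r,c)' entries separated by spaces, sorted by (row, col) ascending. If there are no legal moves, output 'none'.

(1,1): no bracket -> illegal
(1,2): flips 1 -> legal
(1,3): no bracket -> illegal
(2,1): flips 1 -> legal
(2,4): no bracket -> illegal
(3,1): no bracket -> illegal
(3,4): flips 1 -> legal
(3,5): no bracket -> illegal
(4,2): no bracket -> illegal
(4,5): flips 1 -> legal
(5,3): no bracket -> illegal
(5,4): no bracket -> illegal
(5,5): no bracket -> illegal

Answer: (1,2) (2,1) (3,4) (4,5)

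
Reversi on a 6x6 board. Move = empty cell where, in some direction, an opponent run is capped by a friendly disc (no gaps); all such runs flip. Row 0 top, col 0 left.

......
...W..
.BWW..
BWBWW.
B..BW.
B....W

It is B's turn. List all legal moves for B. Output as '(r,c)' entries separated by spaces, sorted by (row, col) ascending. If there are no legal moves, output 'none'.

(0,2): no bracket -> illegal
(0,3): flips 3 -> legal
(0,4): flips 3 -> legal
(1,1): no bracket -> illegal
(1,2): flips 1 -> legal
(1,4): flips 1 -> legal
(2,0): no bracket -> illegal
(2,4): flips 2 -> legal
(2,5): flips 1 -> legal
(3,5): flips 2 -> legal
(4,1): flips 1 -> legal
(4,2): no bracket -> illegal
(4,5): flips 1 -> legal
(5,3): no bracket -> illegal
(5,4): no bracket -> illegal

Answer: (0,3) (0,4) (1,2) (1,4) (2,4) (2,5) (3,5) (4,1) (4,5)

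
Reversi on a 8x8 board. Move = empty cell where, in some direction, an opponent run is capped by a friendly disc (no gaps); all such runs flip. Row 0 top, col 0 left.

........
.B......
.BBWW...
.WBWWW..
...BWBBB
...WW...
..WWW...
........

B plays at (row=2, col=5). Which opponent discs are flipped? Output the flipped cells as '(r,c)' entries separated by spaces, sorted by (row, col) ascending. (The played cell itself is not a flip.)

Answer: (2,3) (2,4) (3,4) (3,5)

Derivation:
Dir NW: first cell '.' (not opp) -> no flip
Dir N: first cell '.' (not opp) -> no flip
Dir NE: first cell '.' (not opp) -> no flip
Dir W: opp run (2,4) (2,3) capped by B -> flip
Dir E: first cell '.' (not opp) -> no flip
Dir SW: opp run (3,4) capped by B -> flip
Dir S: opp run (3,5) capped by B -> flip
Dir SE: first cell '.' (not opp) -> no flip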